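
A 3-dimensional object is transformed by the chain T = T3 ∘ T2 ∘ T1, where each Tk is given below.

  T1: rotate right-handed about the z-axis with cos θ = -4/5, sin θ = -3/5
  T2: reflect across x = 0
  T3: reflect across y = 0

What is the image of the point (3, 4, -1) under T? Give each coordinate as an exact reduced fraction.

T1 rotate right-handed about the z-axis with cos θ = -4/5, sin θ = -3/5: (3, 4, -1) → (0, -5, -1)
T2 reflect across x = 0: (0, -5, -1) → (0, -5, -1)
T3 reflect across y = 0: (0, -5, -1) → (0, 5, -1)

T(p) = (0, 5, -1)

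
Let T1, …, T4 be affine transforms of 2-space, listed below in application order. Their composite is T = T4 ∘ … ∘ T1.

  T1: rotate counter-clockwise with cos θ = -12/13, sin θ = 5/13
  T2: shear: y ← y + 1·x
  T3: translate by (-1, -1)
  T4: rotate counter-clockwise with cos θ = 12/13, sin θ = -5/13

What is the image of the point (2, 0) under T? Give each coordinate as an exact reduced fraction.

T(p) = (-579/169, -139/169)

T1 rotate counter-clockwise with cos θ = -12/13, sin θ = 5/13: (2, 0) → (-24/13, 10/13)
T2 shear: y ← y + 1·x: (-24/13, 10/13) → (-24/13, -14/13)
T3 translate by (-1, -1): (-24/13, -14/13) → (-37/13, -27/13)
T4 rotate counter-clockwise with cos θ = 12/13, sin θ = -5/13: (-37/13, -27/13) → (-579/169, -139/169)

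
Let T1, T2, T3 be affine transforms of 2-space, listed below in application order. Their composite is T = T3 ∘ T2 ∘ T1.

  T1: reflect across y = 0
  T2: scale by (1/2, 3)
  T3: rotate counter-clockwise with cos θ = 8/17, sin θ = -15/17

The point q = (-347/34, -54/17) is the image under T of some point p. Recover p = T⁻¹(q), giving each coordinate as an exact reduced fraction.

p = (-4, 7/2)

T1 = [1 0 0; 0 -1 0; 0 0 1]
T2·T1 = [1/2 0 0; 0 -3 0; 0 0 1]
T3·…·T1 = [4/17 -45/17 0; -15/34 -24/17 0; 0 0 1]
det M = -3/2; M⁻¹ = [16/17 -30/17 0; -5/17 -8/51 0; 0 0 1]
M⁻¹ · (-347/34, -54/17)ᵀ = (-4, 7/2)ᵀ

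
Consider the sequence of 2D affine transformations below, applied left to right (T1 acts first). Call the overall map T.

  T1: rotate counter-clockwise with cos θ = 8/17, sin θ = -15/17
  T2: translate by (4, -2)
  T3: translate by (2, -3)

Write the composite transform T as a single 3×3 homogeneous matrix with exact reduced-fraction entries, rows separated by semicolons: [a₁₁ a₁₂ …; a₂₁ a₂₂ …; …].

T1 = [8/17 15/17 0; -15/17 8/17 0; 0 0 1]
T2·T1 = [8/17 15/17 4; -15/17 8/17 -2; 0 0 1]
T3·…·T1 = [8/17 15/17 6; -15/17 8/17 -5; 0 0 1]

T = [8/17 15/17 6; -15/17 8/17 -5; 0 0 1]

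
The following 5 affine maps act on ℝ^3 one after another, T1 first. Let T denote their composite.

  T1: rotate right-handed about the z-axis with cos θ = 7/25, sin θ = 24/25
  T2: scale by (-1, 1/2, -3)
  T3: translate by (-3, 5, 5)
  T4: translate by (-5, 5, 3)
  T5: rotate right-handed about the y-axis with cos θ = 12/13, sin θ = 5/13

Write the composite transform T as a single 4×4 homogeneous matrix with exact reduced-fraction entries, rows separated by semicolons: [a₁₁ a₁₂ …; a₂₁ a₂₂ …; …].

T = [-84/325 288/325 -15/13 -56/13; 12/25 7/50 0 10; 7/65 -24/65 -36/13 136/13; 0 0 0 1]

T1 = [7/25 -24/25 0 0; 24/25 7/25 0 0; 0 0 1 0; 0 0 0 1]
T2·T1 = [-7/25 24/25 0 0; 12/25 7/50 0 0; 0 0 -3 0; 0 0 0 1]
T3·…·T1 = [-7/25 24/25 0 -3; 12/25 7/50 0 5; 0 0 -3 5; 0 0 0 1]
T4·…·T1 = [-7/25 24/25 0 -8; 12/25 7/50 0 10; 0 0 -3 8; 0 0 0 1]
T5·…·T1 = [-84/325 288/325 -15/13 -56/13; 12/25 7/50 0 10; 7/65 -24/65 -36/13 136/13; 0 0 0 1]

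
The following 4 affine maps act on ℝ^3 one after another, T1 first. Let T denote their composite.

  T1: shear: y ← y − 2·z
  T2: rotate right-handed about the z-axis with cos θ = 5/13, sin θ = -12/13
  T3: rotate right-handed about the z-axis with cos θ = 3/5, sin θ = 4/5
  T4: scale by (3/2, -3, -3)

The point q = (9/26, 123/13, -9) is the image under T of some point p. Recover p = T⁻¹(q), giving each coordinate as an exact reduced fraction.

T1 = [1 0 0 0; 0 1 -2 0; 0 0 1 0; 0 0 0 1]
T2·T1 = [5/13 12/13 -24/13 0; -12/13 5/13 -10/13 0; 0 0 1 0; 0 0 0 1]
T3·…·T1 = [63/65 16/65 -32/65 0; -16/65 63/65 -126/65 0; 0 0 1 0; 0 0 0 1]
T4·…·T1 = [189/130 24/65 -48/65 0; 48/65 -189/65 378/65 0; 0 0 -3 0; 0 0 0 1]
det M = 27/2; M⁻¹ = [42/65 16/195 0 0; 32/195 -21/65 -2/3 0; 0 0 -1/3 0; 0 0 0 1]
M⁻¹ · (9/26, 123/13, -9)ᵀ = (1, 3, 3)ᵀ

p = (1, 3, 3)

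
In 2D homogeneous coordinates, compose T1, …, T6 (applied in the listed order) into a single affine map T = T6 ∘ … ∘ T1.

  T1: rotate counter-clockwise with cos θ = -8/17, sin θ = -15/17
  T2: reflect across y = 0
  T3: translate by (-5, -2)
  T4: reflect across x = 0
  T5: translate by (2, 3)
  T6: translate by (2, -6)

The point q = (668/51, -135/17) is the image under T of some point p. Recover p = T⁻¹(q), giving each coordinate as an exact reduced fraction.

p = (-2/3, -5)

T1 = [-8/17 15/17 0; -15/17 -8/17 0; 0 0 1]
T2·T1 = [-8/17 15/17 0; 15/17 8/17 0; 0 0 1]
T3·…·T1 = [-8/17 15/17 -5; 15/17 8/17 -2; 0 0 1]
T4·…·T1 = [8/17 -15/17 5; 15/17 8/17 -2; 0 0 1]
T5·…·T1 = [8/17 -15/17 7; 15/17 8/17 1; 0 0 1]
T6·…·T1 = [8/17 -15/17 9; 15/17 8/17 -5; 0 0 1]
det M = 1; M⁻¹ = [8/17 15/17 3/17; -15/17 8/17 175/17; 0 0 1]
M⁻¹ · (668/51, -135/17)ᵀ = (-2/3, -5)ᵀ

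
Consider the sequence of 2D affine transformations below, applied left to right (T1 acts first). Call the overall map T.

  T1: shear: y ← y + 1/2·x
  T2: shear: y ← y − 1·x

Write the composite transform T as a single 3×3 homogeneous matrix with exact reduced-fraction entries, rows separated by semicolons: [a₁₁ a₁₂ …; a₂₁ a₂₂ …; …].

T1 = [1 0 0; 1/2 1 0; 0 0 1]
T2·T1 = [1 0 0; -1/2 1 0; 0 0 1]

T = [1 0 0; -1/2 1 0; 0 0 1]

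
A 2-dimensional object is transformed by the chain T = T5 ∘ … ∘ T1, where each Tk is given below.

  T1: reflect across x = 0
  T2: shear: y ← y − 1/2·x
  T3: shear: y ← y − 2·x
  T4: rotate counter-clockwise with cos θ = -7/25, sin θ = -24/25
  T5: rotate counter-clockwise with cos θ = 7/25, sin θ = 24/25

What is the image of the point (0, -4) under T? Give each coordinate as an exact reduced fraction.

T(p) = (-1344/625, -2108/625)

T1 reflect across x = 0: (0, -4) → (0, -4)
T2 shear: y ← y − 1/2·x: (0, -4) → (0, -4)
T3 shear: y ← y − 2·x: (0, -4) → (0, -4)
T4 rotate counter-clockwise with cos θ = -7/25, sin θ = -24/25: (0, -4) → (-96/25, 28/25)
T5 rotate counter-clockwise with cos θ = 7/25, sin θ = 24/25: (-96/25, 28/25) → (-1344/625, -2108/625)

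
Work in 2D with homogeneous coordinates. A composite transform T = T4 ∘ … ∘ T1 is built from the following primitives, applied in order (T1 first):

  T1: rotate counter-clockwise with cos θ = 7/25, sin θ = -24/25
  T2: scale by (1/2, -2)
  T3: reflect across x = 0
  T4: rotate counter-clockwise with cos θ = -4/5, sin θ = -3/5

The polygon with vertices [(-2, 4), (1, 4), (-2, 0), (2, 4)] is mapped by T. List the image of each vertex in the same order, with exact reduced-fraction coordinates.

image vertices: (-292/125, 731/125), (182/125, 373/250), (-316/125, 363/125), (68/25, 1/25)

T1 rotate counter-clockwise with cos θ = 7/25, sin θ = -24/25: (-2, 4) → (82/25, 76/25); (1, 4) → (103/25, 4/25); (-2, 0) → (-14/25, 48/25); (2, 4) → (22/5, -4/5)
T2 scale by (1/2, -2): (82/25, 76/25) → (41/25, -152/25); (103/25, 4/25) → (103/50, -8/25); (-14/25, 48/25) → (-7/25, -96/25); (22/5, -4/5) → (11/5, 8/5)
T3 reflect across x = 0: (41/25, -152/25) → (-41/25, -152/25); (103/50, -8/25) → (-103/50, -8/25); (-7/25, -96/25) → (7/25, -96/25); (11/5, 8/5) → (-11/5, 8/5)
T4 rotate counter-clockwise with cos θ = -4/5, sin θ = -3/5: (-41/25, -152/25) → (-292/125, 731/125); (-103/50, -8/25) → (182/125, 373/250); (7/25, -96/25) → (-316/125, 363/125); (-11/5, 8/5) → (68/25, 1/25)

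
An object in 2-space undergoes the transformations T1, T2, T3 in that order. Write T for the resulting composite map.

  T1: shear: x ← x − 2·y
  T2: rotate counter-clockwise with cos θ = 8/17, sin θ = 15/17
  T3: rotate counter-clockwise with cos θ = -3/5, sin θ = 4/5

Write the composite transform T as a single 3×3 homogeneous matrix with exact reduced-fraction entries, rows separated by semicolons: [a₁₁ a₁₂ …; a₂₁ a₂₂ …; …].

T = [-84/85 181/85 0; -13/85 -58/85 0; 0 0 1]

T1 = [1 -2 0; 0 1 0; 0 0 1]
T2·T1 = [8/17 -31/17 0; 15/17 -22/17 0; 0 0 1]
T3·…·T1 = [-84/85 181/85 0; -13/85 -58/85 0; 0 0 1]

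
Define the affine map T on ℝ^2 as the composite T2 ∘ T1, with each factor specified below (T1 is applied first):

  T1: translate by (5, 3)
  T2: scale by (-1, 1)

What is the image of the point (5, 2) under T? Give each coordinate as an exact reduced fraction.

T(p) = (-10, 5)

T1 translate by (5, 3): (5, 2) → (10, 5)
T2 scale by (-1, 1): (10, 5) → (-10, 5)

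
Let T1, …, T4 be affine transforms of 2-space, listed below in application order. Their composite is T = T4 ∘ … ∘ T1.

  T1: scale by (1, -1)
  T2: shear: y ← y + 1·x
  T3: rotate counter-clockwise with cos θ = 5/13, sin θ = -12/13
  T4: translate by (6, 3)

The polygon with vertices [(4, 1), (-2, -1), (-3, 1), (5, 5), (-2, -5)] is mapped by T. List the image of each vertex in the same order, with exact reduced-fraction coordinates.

image vertices: (134/13, 6/13), (56/13, 58/13), (15/13, 55/13), (103/13, -21/13), (8, 6)

T1 scale by (1, -1): (4, 1) → (4, -1); (-2, -1) → (-2, 1); (-3, 1) → (-3, -1); (5, 5) → (5, -5); (-2, -5) → (-2, 5)
T2 shear: y ← y + 1·x: (4, -1) → (4, 3); (-2, 1) → (-2, -1); (-3, -1) → (-3, -4); (5, -5) → (5, 0); (-2, 5) → (-2, 3)
T3 rotate counter-clockwise with cos θ = 5/13, sin θ = -12/13: (4, 3) → (56/13, -33/13); (-2, -1) → (-22/13, 19/13); (-3, -4) → (-63/13, 16/13); (5, 0) → (25/13, -60/13); (-2, 3) → (2, 3)
T4 translate by (6, 3): (56/13, -33/13) → (134/13, 6/13); (-22/13, 19/13) → (56/13, 58/13); (-63/13, 16/13) → (15/13, 55/13); (25/13, -60/13) → (103/13, -21/13); (2, 3) → (8, 6)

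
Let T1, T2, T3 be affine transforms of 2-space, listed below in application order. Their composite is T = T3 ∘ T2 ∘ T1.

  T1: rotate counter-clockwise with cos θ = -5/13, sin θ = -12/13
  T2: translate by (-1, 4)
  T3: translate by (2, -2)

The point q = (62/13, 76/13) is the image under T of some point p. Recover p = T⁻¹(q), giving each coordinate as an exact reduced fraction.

p = (-5, 2)

T1 = [-5/13 12/13 0; -12/13 -5/13 0; 0 0 1]
T2·T1 = [-5/13 12/13 -1; -12/13 -5/13 4; 0 0 1]
T3·…·T1 = [-5/13 12/13 1; -12/13 -5/13 2; 0 0 1]
det M = 1; M⁻¹ = [-5/13 -12/13 29/13; 12/13 -5/13 -2/13; 0 0 1]
M⁻¹ · (62/13, 76/13)ᵀ = (-5, 2)ᵀ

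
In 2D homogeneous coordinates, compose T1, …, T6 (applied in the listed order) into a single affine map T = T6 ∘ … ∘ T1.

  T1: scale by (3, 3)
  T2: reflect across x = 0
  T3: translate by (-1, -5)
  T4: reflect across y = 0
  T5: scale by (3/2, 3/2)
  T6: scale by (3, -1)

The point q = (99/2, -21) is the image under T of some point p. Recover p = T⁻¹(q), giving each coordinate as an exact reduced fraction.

T1 = [3 0 0; 0 3 0; 0 0 1]
T2·T1 = [-3 0 0; 0 3 0; 0 0 1]
T3·…·T1 = [-3 0 -1; 0 3 -5; 0 0 1]
T4·…·T1 = [-3 0 -1; 0 -3 5; 0 0 1]
T5·…·T1 = [-9/2 0 -3/2; 0 -9/2 15/2; 0 0 1]
T6·…·T1 = [-27/2 0 -9/2; 0 9/2 -15/2; 0 0 1]
det M = -243/4; M⁻¹ = [-2/27 0 -1/3; 0 2/9 5/3; 0 0 1]
M⁻¹ · (99/2, -21)ᵀ = (-4, -3)ᵀ

p = (-4, -3)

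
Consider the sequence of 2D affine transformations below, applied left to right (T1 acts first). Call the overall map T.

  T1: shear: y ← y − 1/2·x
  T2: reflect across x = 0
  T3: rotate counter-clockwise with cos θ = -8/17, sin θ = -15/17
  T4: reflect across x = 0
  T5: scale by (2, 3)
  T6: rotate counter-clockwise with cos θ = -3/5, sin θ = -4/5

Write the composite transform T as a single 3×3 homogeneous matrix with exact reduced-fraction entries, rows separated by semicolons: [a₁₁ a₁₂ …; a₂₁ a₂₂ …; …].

T1 = [1 0 0; -1/2 1 0; 0 0 1]
T2·T1 = [-1 0 0; -1/2 1 0; 0 0 1]
T3·…·T1 = [1/34 15/17 0; 19/17 -8/17 0; 0 0 1]
T4·…·T1 = [-1/34 -15/17 0; 19/17 -8/17 0; 0 0 1]
T5·…·T1 = [-1/17 -30/17 0; 57/17 -24/17 0; 0 0 1]
T6·…·T1 = [231/85 -6/85 0; -167/85 192/85 0; 0 0 1]

T = [231/85 -6/85 0; -167/85 192/85 0; 0 0 1]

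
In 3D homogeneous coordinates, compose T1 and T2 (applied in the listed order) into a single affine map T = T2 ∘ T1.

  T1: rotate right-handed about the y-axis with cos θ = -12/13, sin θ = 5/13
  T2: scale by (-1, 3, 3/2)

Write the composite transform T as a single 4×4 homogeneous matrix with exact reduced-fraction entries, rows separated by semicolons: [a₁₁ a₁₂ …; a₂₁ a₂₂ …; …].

T = [12/13 0 -5/13 0; 0 3 0 0; -15/26 0 -18/13 0; 0 0 0 1]

T1 = [-12/13 0 5/13 0; 0 1 0 0; -5/13 0 -12/13 0; 0 0 0 1]
T2·T1 = [12/13 0 -5/13 0; 0 3 0 0; -15/26 0 -18/13 0; 0 0 0 1]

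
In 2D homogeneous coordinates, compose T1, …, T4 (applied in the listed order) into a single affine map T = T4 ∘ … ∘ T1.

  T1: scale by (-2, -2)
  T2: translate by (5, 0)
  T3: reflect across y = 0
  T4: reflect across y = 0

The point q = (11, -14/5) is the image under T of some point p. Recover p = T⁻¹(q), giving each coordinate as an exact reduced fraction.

T1 = [-2 0 0; 0 -2 0; 0 0 1]
T2·T1 = [-2 0 5; 0 -2 0; 0 0 1]
T3·…·T1 = [-2 0 5; 0 2 0; 0 0 1]
T4·…·T1 = [-2 0 5; 0 -2 0; 0 0 1]
det M = 4; M⁻¹ = [-1/2 0 5/2; 0 -1/2 0; 0 0 1]
M⁻¹ · (11, -14/5)ᵀ = (-3, 7/5)ᵀ

p = (-3, 7/5)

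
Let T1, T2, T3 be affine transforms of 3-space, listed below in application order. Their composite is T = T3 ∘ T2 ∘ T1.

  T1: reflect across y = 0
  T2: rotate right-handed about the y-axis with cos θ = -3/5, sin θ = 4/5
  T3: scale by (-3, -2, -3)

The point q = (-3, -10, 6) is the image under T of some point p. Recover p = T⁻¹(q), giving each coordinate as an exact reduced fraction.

T1 = [1 0 0 0; 0 -1 0 0; 0 0 1 0; 0 0 0 1]
T2·T1 = [-3/5 0 4/5 0; 0 -1 0 0; -4/5 0 -3/5 0; 0 0 0 1]
T3·…·T1 = [9/5 0 -12/5 0; 0 2 0 0; 12/5 0 9/5 0; 0 0 0 1]
det M = 18; M⁻¹ = [1/5 0 4/15 0; 0 1/2 0 0; -4/15 0 1/5 0; 0 0 0 1]
M⁻¹ · (-3, -10, 6)ᵀ = (1, -5, 2)ᵀ

p = (1, -5, 2)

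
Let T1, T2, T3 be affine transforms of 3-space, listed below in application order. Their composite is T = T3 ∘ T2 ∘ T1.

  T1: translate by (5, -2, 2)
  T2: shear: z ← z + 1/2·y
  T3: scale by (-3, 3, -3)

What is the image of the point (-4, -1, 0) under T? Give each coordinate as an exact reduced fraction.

T(p) = (-3, -9, -3/2)

T1 translate by (5, -2, 2): (-4, -1, 0) → (1, -3, 2)
T2 shear: z ← z + 1/2·y: (1, -3, 2) → (1, -3, 1/2)
T3 scale by (-3, 3, -3): (1, -3, 1/2) → (-3, -9, -3/2)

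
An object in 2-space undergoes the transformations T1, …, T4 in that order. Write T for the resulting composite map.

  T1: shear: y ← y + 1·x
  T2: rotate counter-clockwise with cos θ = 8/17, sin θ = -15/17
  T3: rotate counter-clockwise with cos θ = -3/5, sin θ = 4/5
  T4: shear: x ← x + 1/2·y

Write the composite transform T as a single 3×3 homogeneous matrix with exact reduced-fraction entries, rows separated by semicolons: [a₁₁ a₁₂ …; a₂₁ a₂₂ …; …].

T1 = [1 0 0; 1 1 0; 0 0 1]
T2·T1 = [23/17 15/17 0; -7/17 8/17 0; 0 0 1]
T3·…·T1 = [-41/85 -77/85 0; 113/85 36/85 0; 0 0 1]
T4·…·T1 = [31/170 -59/85 0; 113/85 36/85 0; 0 0 1]

T = [31/170 -59/85 0; 113/85 36/85 0; 0 0 1]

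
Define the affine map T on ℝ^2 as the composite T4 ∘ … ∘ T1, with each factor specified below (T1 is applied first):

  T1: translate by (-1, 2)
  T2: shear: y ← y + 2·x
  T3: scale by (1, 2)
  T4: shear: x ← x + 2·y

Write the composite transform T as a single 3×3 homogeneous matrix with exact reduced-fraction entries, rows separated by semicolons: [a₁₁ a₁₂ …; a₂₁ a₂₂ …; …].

T1 = [1 0 -1; 0 1 2; 0 0 1]
T2·T1 = [1 0 -1; 2 1 0; 0 0 1]
T3·…·T1 = [1 0 -1; 4 2 0; 0 0 1]
T4·…·T1 = [9 4 -1; 4 2 0; 0 0 1]

T = [9 4 -1; 4 2 0; 0 0 1]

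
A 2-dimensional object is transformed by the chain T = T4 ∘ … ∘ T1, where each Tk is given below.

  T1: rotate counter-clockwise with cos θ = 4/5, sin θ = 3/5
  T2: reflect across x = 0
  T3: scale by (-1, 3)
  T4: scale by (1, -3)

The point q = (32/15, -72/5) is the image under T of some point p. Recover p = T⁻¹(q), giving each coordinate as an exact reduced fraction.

T1 = [4/5 -3/5 0; 3/5 4/5 0; 0 0 1]
T2·T1 = [-4/5 3/5 0; 3/5 4/5 0; 0 0 1]
T3·…·T1 = [4/5 -3/5 0; 9/5 12/5 0; 0 0 1]
T4·…·T1 = [4/5 -3/5 0; -27/5 -36/5 0; 0 0 1]
det M = -9; M⁻¹ = [4/5 -1/15 0; -3/5 -4/45 0; 0 0 1]
M⁻¹ · (32/15, -72/5)ᵀ = (8/3, 0)ᵀ

p = (8/3, 0)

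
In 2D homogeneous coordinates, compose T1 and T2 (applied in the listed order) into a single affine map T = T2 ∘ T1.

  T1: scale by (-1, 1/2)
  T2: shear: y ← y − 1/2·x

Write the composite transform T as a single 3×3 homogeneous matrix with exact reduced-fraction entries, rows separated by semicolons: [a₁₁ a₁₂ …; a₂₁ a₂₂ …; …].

T = [-1 0 0; 1/2 1/2 0; 0 0 1]

T1 = [-1 0 0; 0 1/2 0; 0 0 1]
T2·T1 = [-1 0 0; 1/2 1/2 0; 0 0 1]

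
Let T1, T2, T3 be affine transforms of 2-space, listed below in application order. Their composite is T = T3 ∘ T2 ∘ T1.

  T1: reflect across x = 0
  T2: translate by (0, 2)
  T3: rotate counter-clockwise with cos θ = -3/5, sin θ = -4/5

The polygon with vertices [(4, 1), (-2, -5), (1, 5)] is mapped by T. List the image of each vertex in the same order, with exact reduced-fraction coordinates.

image vertices: (24/5, 7/5), (-18/5, 1/5), (31/5, -17/5)

T1 reflect across x = 0: (4, 1) → (-4, 1); (-2, -5) → (2, -5); (1, 5) → (-1, 5)
T2 translate by (0, 2): (-4, 1) → (-4, 3); (2, -5) → (2, -3); (-1, 5) → (-1, 7)
T3 rotate counter-clockwise with cos θ = -3/5, sin θ = -4/5: (-4, 3) → (24/5, 7/5); (2, -3) → (-18/5, 1/5); (-1, 7) → (31/5, -17/5)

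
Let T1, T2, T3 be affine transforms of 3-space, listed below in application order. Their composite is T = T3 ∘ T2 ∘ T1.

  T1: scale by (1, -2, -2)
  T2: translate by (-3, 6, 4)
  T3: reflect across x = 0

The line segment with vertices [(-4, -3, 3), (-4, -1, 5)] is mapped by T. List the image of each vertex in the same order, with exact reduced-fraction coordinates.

T1 scale by (1, -2, -2): (-4, -3, 3) → (-4, 6, -6); (-4, -1, 5) → (-4, 2, -10)
T2 translate by (-3, 6, 4): (-4, 6, -6) → (-7, 12, -2); (-4, 2, -10) → (-7, 8, -6)
T3 reflect across x = 0: (-7, 12, -2) → (7, 12, -2); (-7, 8, -6) → (7, 8, -6)

image vertices: (7, 12, -2), (7, 8, -6)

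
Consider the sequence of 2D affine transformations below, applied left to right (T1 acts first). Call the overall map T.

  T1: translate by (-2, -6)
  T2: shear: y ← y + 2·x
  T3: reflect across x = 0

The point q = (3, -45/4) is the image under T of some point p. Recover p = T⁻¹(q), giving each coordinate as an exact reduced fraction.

p = (-1, 3/4)

T1 = [1 0 -2; 0 1 -6; 0 0 1]
T2·T1 = [1 0 -2; 2 1 -10; 0 0 1]
T3·…·T1 = [-1 0 2; 2 1 -10; 0 0 1]
det M = -1; M⁻¹ = [-1 0 2; 2 1 6; 0 0 1]
M⁻¹ · (3, -45/4)ᵀ = (-1, 3/4)ᵀ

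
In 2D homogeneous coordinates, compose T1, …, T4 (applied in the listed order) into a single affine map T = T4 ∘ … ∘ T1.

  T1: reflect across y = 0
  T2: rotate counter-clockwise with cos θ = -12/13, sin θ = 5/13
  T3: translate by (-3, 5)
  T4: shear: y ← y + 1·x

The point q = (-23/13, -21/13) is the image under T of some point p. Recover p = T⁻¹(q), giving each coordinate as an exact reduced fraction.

p = (-3, -4)

T1 = [1 0 0; 0 -1 0; 0 0 1]
T2·T1 = [-12/13 5/13 0; 5/13 12/13 0; 0 0 1]
T3·…·T1 = [-12/13 5/13 -3; 5/13 12/13 5; 0 0 1]
T4·…·T1 = [-12/13 5/13 -3; -7/13 17/13 2; 0 0 1]
det M = -1; M⁻¹ = [-17/13 5/13 -61/13; -7/13 12/13 -45/13; 0 0 1]
M⁻¹ · (-23/13, -21/13)ᵀ = (-3, -4)ᵀ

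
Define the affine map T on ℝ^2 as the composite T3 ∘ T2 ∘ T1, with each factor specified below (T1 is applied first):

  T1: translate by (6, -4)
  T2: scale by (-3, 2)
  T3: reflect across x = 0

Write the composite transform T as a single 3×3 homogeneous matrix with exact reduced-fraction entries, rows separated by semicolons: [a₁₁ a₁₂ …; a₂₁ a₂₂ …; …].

T = [3 0 18; 0 2 -8; 0 0 1]

T1 = [1 0 6; 0 1 -4; 0 0 1]
T2·T1 = [-3 0 -18; 0 2 -8; 0 0 1]
T3·…·T1 = [3 0 18; 0 2 -8; 0 0 1]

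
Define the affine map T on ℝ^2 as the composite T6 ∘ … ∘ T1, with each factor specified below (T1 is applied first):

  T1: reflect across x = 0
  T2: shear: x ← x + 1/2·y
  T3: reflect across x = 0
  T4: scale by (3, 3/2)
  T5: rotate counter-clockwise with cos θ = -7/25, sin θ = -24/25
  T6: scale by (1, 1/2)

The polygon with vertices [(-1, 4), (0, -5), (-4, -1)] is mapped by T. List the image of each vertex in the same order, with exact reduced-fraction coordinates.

image vertices: (207/25, 87/25), (-93/10, -51/20), (3/2, 21/4)

T1 reflect across x = 0: (-1, 4) → (1, 4); (0, -5) → (0, -5); (-4, -1) → (4, -1)
T2 shear: x ← x + 1/2·y: (1, 4) → (3, 4); (0, -5) → (-5/2, -5); (4, -1) → (7/2, -1)
T3 reflect across x = 0: (3, 4) → (-3, 4); (-5/2, -5) → (5/2, -5); (7/2, -1) → (-7/2, -1)
T4 scale by (3, 3/2): (-3, 4) → (-9, 6); (5/2, -5) → (15/2, -15/2); (-7/2, -1) → (-21/2, -3/2)
T5 rotate counter-clockwise with cos θ = -7/25, sin θ = -24/25: (-9, 6) → (207/25, 174/25); (15/2, -15/2) → (-93/10, -51/10); (-21/2, -3/2) → (3/2, 21/2)
T6 scale by (1, 1/2): (207/25, 174/25) → (207/25, 87/25); (-93/10, -51/10) → (-93/10, -51/20); (3/2, 21/2) → (3/2, 21/4)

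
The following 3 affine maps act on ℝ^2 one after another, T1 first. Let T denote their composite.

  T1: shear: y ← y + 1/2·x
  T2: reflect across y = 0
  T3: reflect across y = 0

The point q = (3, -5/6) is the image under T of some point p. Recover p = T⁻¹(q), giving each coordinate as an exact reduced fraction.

p = (3, -7/3)

T1 = [1 0 0; 1/2 1 0; 0 0 1]
T2·T1 = [1 0 0; -1/2 -1 0; 0 0 1]
T3·…·T1 = [1 0 0; 1/2 1 0; 0 0 1]
det M = 1; M⁻¹ = [1 0 0; -1/2 1 0; 0 0 1]
M⁻¹ · (3, -5/6)ᵀ = (3, -7/3)ᵀ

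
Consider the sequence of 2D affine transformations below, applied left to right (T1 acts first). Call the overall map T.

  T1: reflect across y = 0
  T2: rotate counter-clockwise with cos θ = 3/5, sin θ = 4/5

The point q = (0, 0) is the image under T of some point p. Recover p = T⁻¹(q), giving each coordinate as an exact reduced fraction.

p = (0, 0)

T1 = [1 0 0; 0 -1 0; 0 0 1]
T2·T1 = [3/5 4/5 0; 4/5 -3/5 0; 0 0 1]
det M = -1; M⁻¹ = [3/5 4/5 0; 4/5 -3/5 0; 0 0 1]
M⁻¹ · (0, 0)ᵀ = (0, 0)ᵀ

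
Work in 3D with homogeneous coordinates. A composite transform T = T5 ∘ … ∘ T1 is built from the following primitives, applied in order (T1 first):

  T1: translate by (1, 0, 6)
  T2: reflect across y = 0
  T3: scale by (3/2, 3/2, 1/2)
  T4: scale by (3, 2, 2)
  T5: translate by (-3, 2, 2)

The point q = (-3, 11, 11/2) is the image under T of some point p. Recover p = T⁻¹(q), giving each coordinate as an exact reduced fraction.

p = (-1, -3, -5/2)

T1 = [1 0 0 1; 0 1 0 0; 0 0 1 6; 0 0 0 1]
T2·T1 = [1 0 0 1; 0 -1 0 0; 0 0 1 6; 0 0 0 1]
T3·…·T1 = [3/2 0 0 3/2; 0 -3/2 0 0; 0 0 1/2 3; 0 0 0 1]
T4·…·T1 = [9/2 0 0 9/2; 0 -3 0 0; 0 0 1 6; 0 0 0 1]
T5·…·T1 = [9/2 0 0 3/2; 0 -3 0 2; 0 0 1 8; 0 0 0 1]
det M = -27/2; M⁻¹ = [2/9 0 0 -1/3; 0 -1/3 0 2/3; 0 0 1 -8; 0 0 0 1]
M⁻¹ · (-3, 11, 11/2)ᵀ = (-1, -3, -5/2)ᵀ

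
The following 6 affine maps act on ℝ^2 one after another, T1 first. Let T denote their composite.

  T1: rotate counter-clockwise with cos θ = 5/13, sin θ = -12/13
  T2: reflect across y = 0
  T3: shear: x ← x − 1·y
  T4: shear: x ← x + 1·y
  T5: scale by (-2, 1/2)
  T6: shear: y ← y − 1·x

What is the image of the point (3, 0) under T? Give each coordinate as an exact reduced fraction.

T1 rotate counter-clockwise with cos θ = 5/13, sin θ = -12/13: (3, 0) → (15/13, -36/13)
T2 reflect across y = 0: (15/13, -36/13) → (15/13, 36/13)
T3 shear: x ← x − 1·y: (15/13, 36/13) → (-21/13, 36/13)
T4 shear: x ← x + 1·y: (-21/13, 36/13) → (15/13, 36/13)
T5 scale by (-2, 1/2): (15/13, 36/13) → (-30/13, 18/13)
T6 shear: y ← y − 1·x: (-30/13, 18/13) → (-30/13, 48/13)

T(p) = (-30/13, 48/13)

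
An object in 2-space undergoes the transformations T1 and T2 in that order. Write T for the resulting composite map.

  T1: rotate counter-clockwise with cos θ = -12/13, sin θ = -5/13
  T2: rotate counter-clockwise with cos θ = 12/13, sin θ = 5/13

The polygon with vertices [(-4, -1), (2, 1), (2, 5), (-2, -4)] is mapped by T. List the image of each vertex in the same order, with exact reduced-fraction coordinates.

image vertices: (356/169, 599/169), (-118/169, -359/169), (362/169, -835/169), (-242/169, 716/169)

T1 rotate counter-clockwise with cos θ = -12/13, sin θ = -5/13: (-4, -1) → (43/13, 32/13); (2, 1) → (-19/13, -22/13); (2, 5) → (1/13, -70/13); (-2, -4) → (4/13, 58/13)
T2 rotate counter-clockwise with cos θ = 12/13, sin θ = 5/13: (43/13, 32/13) → (356/169, 599/169); (-19/13, -22/13) → (-118/169, -359/169); (1/13, -70/13) → (362/169, -835/169); (4/13, 58/13) → (-242/169, 716/169)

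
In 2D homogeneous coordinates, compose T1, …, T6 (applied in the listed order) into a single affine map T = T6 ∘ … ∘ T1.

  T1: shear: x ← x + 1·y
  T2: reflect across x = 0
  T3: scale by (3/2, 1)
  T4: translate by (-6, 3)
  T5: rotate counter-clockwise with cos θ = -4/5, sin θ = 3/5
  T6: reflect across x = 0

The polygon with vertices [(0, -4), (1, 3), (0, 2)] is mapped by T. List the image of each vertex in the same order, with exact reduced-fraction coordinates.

T1 shear: x ← x + 1·y: (0, -4) → (-4, -4); (1, 3) → (4, 3); (0, 2) → (2, 2)
T2 reflect across x = 0: (-4, -4) → (4, -4); (4, 3) → (-4, 3); (2, 2) → (-2, 2)
T3 scale by (3/2, 1): (4, -4) → (6, -4); (-4, 3) → (-6, 3); (-2, 2) → (-3, 2)
T4 translate by (-6, 3): (6, -4) → (0, -1); (-6, 3) → (-12, 6); (-3, 2) → (-9, 5)
T5 rotate counter-clockwise with cos θ = -4/5, sin θ = 3/5: (0, -1) → (3/5, 4/5); (-12, 6) → (6, -12); (-9, 5) → (21/5, -47/5)
T6 reflect across x = 0: (3/5, 4/5) → (-3/5, 4/5); (6, -12) → (-6, -12); (21/5, -47/5) → (-21/5, -47/5)

image vertices: (-3/5, 4/5), (-6, -12), (-21/5, -47/5)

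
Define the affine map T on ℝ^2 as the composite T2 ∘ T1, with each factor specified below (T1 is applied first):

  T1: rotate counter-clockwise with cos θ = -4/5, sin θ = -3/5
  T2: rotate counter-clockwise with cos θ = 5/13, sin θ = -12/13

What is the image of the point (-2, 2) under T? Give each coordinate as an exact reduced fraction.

T1 rotate counter-clockwise with cos θ = -4/5, sin θ = -3/5: (-2, 2) → (14/5, -2/5)
T2 rotate counter-clockwise with cos θ = 5/13, sin θ = -12/13: (14/5, -2/5) → (46/65, -178/65)

T(p) = (46/65, -178/65)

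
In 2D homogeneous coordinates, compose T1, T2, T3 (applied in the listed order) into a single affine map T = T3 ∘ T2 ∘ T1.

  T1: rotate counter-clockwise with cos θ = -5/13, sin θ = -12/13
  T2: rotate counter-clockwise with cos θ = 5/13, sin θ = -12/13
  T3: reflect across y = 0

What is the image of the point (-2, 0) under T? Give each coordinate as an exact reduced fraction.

T1 rotate counter-clockwise with cos θ = -5/13, sin θ = -12/13: (-2, 0) → (10/13, 24/13)
T2 rotate counter-clockwise with cos θ = 5/13, sin θ = -12/13: (10/13, 24/13) → (2, 0)
T3 reflect across y = 0: (2, 0) → (2, 0)

T(p) = (2, 0)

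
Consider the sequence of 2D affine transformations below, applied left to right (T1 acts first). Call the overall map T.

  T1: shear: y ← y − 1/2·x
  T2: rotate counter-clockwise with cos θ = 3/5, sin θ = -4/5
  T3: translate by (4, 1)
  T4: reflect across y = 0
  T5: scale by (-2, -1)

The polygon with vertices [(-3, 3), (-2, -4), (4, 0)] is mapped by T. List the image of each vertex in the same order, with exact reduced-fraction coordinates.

T1 shear: y ← y − 1/2·x: (-3, 3) → (-3, 9/2); (-2, -4) → (-2, -3); (4, 0) → (4, -2)
T2 rotate counter-clockwise with cos θ = 3/5, sin θ = -4/5: (-3, 9/2) → (9/5, 51/10); (-2, -3) → (-18/5, -1/5); (4, -2) → (4/5, -22/5)
T3 translate by (4, 1): (9/5, 51/10) → (29/5, 61/10); (-18/5, -1/5) → (2/5, 4/5); (4/5, -22/5) → (24/5, -17/5)
T4 reflect across y = 0: (29/5, 61/10) → (29/5, -61/10); (2/5, 4/5) → (2/5, -4/5); (24/5, -17/5) → (24/5, 17/5)
T5 scale by (-2, -1): (29/5, -61/10) → (-58/5, 61/10); (2/5, -4/5) → (-4/5, 4/5); (24/5, 17/5) → (-48/5, -17/5)

image vertices: (-58/5, 61/10), (-4/5, 4/5), (-48/5, -17/5)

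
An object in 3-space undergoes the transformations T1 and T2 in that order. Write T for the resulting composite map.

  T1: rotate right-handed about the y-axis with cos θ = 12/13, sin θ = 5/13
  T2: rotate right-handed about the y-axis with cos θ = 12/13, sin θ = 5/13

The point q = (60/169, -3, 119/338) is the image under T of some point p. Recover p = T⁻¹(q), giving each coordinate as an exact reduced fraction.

T1 = [12/13 0 5/13 0; 0 1 0 0; -5/13 0 12/13 0; 0 0 0 1]
T2·T1 = [119/169 0 120/169 0; 0 1 0 0; -120/169 0 119/169 0; 0 0 0 1]
det M = 1; M⁻¹ = [119/169 0 -120/169 0; 0 1 0 0; 120/169 0 119/169 0; 0 0 0 1]
M⁻¹ · (60/169, -3, 119/338)ᵀ = (0, -3, 1/2)ᵀ

p = (0, -3, 1/2)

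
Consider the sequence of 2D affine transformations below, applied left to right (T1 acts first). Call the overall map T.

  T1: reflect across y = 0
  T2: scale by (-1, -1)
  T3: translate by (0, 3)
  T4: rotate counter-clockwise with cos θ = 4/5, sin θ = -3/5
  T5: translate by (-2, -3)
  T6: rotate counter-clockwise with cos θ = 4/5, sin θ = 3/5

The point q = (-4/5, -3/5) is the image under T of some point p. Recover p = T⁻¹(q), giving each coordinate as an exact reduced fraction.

p = (1, 0)

T1 = [1 0 0; 0 -1 0; 0 0 1]
T2·T1 = [-1 0 0; 0 1 0; 0 0 1]
T3·…·T1 = [-1 0 0; 0 1 3; 0 0 1]
T4·…·T1 = [-4/5 3/5 9/5; 3/5 4/5 12/5; 0 0 1]
T5·…·T1 = [-4/5 3/5 -1/5; 3/5 4/5 -3/5; 0 0 1]
T6·…·T1 = [-1 0 1/5; 0 1 -3/5; 0 0 1]
det M = -1; M⁻¹ = [-1 0 1/5; 0 1 3/5; 0 0 1]
M⁻¹ · (-4/5, -3/5)ᵀ = (1, 0)ᵀ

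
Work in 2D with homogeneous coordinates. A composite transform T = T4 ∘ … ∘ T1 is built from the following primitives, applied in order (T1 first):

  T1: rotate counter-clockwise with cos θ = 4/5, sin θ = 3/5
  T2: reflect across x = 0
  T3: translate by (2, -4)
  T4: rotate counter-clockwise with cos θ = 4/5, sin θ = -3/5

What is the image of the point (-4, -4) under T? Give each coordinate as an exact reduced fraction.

T(p) = (-88/25, -234/25)

T1 rotate counter-clockwise with cos θ = 4/5, sin θ = 3/5: (-4, -4) → (-4/5, -28/5)
T2 reflect across x = 0: (-4/5, -28/5) → (4/5, -28/5)
T3 translate by (2, -4): (4/5, -28/5) → (14/5, -48/5)
T4 rotate counter-clockwise with cos θ = 4/5, sin θ = -3/5: (14/5, -48/5) → (-88/25, -234/25)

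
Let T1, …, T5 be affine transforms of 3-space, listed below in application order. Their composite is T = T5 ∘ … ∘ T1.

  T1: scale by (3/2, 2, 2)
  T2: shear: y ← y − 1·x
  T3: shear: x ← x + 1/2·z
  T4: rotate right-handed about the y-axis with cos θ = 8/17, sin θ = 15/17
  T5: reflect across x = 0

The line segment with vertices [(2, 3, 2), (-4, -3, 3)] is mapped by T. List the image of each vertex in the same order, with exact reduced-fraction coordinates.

image vertices: (-100/17, 3, -43/17), (-66/17, 0, 93/17)

T1 scale by (3/2, 2, 2): (2, 3, 2) → (3, 6, 4); (-4, -3, 3) → (-6, -6, 6)
T2 shear: y ← y − 1·x: (3, 6, 4) → (3, 3, 4); (-6, -6, 6) → (-6, 0, 6)
T3 shear: x ← x + 1/2·z: (3, 3, 4) → (5, 3, 4); (-6, 0, 6) → (-3, 0, 6)
T4 rotate right-handed about the y-axis with cos θ = 8/17, sin θ = 15/17: (5, 3, 4) → (100/17, 3, -43/17); (-3, 0, 6) → (66/17, 0, 93/17)
T5 reflect across x = 0: (100/17, 3, -43/17) → (-100/17, 3, -43/17); (66/17, 0, 93/17) → (-66/17, 0, 93/17)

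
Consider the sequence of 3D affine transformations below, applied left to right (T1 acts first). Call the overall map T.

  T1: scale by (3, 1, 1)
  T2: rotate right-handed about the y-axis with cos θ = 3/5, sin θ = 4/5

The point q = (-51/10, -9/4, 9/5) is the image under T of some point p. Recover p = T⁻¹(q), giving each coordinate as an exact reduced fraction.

p = (-3/2, -9/4, -3)

T1 = [3 0 0 0; 0 1 0 0; 0 0 1 0; 0 0 0 1]
T2·T1 = [9/5 0 4/5 0; 0 1 0 0; -12/5 0 3/5 0; 0 0 0 1]
det M = 3; M⁻¹ = [1/5 0 -4/15 0; 0 1 0 0; 4/5 0 3/5 0; 0 0 0 1]
M⁻¹ · (-51/10, -9/4, 9/5)ᵀ = (-3/2, -9/4, -3)ᵀ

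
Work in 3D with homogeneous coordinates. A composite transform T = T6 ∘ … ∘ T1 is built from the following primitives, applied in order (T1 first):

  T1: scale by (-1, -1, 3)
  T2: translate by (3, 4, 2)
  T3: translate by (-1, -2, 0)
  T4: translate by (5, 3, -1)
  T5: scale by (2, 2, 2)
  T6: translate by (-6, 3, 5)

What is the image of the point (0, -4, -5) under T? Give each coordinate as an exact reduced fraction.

T(p) = (8, 21, -23)

T1 scale by (-1, -1, 3): (0, -4, -5) → (0, 4, -15)
T2 translate by (3, 4, 2): (0, 4, -15) → (3, 8, -13)
T3 translate by (-1, -2, 0): (3, 8, -13) → (2, 6, -13)
T4 translate by (5, 3, -1): (2, 6, -13) → (7, 9, -14)
T5 scale by (2, 2, 2): (7, 9, -14) → (14, 18, -28)
T6 translate by (-6, 3, 5): (14, 18, -28) → (8, 21, -23)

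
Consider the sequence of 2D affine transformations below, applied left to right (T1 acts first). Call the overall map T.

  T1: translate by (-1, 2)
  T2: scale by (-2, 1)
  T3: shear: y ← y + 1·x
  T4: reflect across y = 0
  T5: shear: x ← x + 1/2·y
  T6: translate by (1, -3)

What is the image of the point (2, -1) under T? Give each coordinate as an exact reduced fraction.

T1 translate by (-1, 2): (2, -1) → (1, 1)
T2 scale by (-2, 1): (1, 1) → (-2, 1)
T3 shear: y ← y + 1·x: (-2, 1) → (-2, -1)
T4 reflect across y = 0: (-2, -1) → (-2, 1)
T5 shear: x ← x + 1/2·y: (-2, 1) → (-3/2, 1)
T6 translate by (1, -3): (-3/2, 1) → (-1/2, -2)

T(p) = (-1/2, -2)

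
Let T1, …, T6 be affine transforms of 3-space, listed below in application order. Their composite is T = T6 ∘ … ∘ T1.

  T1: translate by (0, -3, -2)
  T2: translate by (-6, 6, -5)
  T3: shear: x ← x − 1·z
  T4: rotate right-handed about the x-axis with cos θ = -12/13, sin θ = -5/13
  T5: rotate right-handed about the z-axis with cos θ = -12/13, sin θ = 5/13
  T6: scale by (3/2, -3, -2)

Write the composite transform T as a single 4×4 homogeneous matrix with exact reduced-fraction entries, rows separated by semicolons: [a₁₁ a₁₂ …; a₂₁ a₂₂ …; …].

T = [-18/13 90/169 393/338 597/338; -15/13 -432/169 375/169 -2751/169; 0 10/13 24/13 -138/13; 0 0 0 1]

T1 = [1 0 0 0; 0 1 0 -3; 0 0 1 -2; 0 0 0 1]
T2·T1 = [1 0 0 -6; 0 1 0 3; 0 0 1 -7; 0 0 0 1]
T3·…·T1 = [1 0 -1 1; 0 1 0 3; 0 0 1 -7; 0 0 0 1]
T4·…·T1 = [1 0 -1 1; 0 -12/13 5/13 -71/13; 0 -5/13 -12/13 69/13; 0 0 0 1]
T5·…·T1 = [-12/13 60/169 131/169 199/169; 5/13 144/169 -125/169 917/169; 0 -5/13 -12/13 69/13; 0 0 0 1]
T6·…·T1 = [-18/13 90/169 393/338 597/338; -15/13 -432/169 375/169 -2751/169; 0 10/13 24/13 -138/13; 0 0 0 1]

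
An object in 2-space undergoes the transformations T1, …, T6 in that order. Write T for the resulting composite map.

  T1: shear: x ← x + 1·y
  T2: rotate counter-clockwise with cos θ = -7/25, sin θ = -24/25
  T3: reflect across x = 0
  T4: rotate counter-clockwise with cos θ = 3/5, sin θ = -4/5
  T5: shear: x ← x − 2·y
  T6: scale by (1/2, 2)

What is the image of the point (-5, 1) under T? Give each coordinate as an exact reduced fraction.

T(p) = (-3, 38/5)

T1 shear: x ← x + 1·y: (-5, 1) → (-4, 1)
T2 rotate counter-clockwise with cos θ = -7/25, sin θ = -24/25: (-4, 1) → (52/25, 89/25)
T3 reflect across x = 0: (52/25, 89/25) → (-52/25, 89/25)
T4 rotate counter-clockwise with cos θ = 3/5, sin θ = -4/5: (-52/25, 89/25) → (8/5, 19/5)
T5 shear: x ← x − 2·y: (8/5, 19/5) → (-6, 19/5)
T6 scale by (1/2, 2): (-6, 19/5) → (-3, 38/5)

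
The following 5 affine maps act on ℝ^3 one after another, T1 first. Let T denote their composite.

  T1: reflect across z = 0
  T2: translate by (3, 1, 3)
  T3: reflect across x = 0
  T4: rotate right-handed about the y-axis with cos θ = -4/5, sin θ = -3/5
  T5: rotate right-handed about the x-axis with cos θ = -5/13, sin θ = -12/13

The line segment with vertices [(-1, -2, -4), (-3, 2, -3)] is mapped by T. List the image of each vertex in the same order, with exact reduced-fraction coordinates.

image vertices: (-13/5, -383/65, 46/13), (-18/5, -363/65, -12/13)

T1 reflect across z = 0: (-1, -2, -4) → (-1, -2, 4); (-3, 2, -3) → (-3, 2, 3)
T2 translate by (3, 1, 3): (-1, -2, 4) → (2, -1, 7); (-3, 2, 3) → (0, 3, 6)
T3 reflect across x = 0: (2, -1, 7) → (-2, -1, 7); (0, 3, 6) → (0, 3, 6)
T4 rotate right-handed about the y-axis with cos θ = -4/5, sin θ = -3/5: (-2, -1, 7) → (-13/5, -1, -34/5); (0, 3, 6) → (-18/5, 3, -24/5)
T5 rotate right-handed about the x-axis with cos θ = -5/13, sin θ = -12/13: (-13/5, -1, -34/5) → (-13/5, -383/65, 46/13); (-18/5, 3, -24/5) → (-18/5, -363/65, -12/13)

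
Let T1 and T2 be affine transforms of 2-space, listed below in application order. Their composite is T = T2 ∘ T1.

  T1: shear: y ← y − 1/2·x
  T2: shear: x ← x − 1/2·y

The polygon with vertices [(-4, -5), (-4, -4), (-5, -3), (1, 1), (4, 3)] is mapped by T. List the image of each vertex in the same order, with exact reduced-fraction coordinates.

image vertices: (-5/2, -3), (-3, -2), (-19/4, -1/2), (3/4, 1/2), (7/2, 1)

T1 shear: y ← y − 1/2·x: (-4, -5) → (-4, -3); (-4, -4) → (-4, -2); (-5, -3) → (-5, -1/2); (1, 1) → (1, 1/2); (4, 3) → (4, 1)
T2 shear: x ← x − 1/2·y: (-4, -3) → (-5/2, -3); (-4, -2) → (-3, -2); (-5, -1/2) → (-19/4, -1/2); (1, 1/2) → (3/4, 1/2); (4, 1) → (7/2, 1)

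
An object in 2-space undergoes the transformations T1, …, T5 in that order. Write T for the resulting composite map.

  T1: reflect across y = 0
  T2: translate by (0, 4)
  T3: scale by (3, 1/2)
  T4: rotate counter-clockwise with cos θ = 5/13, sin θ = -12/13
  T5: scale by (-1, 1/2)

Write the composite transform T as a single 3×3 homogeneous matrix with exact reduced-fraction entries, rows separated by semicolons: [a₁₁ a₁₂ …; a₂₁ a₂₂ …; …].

T1 = [1 0 0; 0 -1 0; 0 0 1]
T2·T1 = [1 0 0; 0 -1 4; 0 0 1]
T3·…·T1 = [3 0 0; 0 -1/2 2; 0 0 1]
T4·…·T1 = [15/13 -6/13 24/13; -36/13 -5/26 10/13; 0 0 1]
T5·…·T1 = [-15/13 6/13 -24/13; -18/13 -5/52 5/13; 0 0 1]

T = [-15/13 6/13 -24/13; -18/13 -5/52 5/13; 0 0 1]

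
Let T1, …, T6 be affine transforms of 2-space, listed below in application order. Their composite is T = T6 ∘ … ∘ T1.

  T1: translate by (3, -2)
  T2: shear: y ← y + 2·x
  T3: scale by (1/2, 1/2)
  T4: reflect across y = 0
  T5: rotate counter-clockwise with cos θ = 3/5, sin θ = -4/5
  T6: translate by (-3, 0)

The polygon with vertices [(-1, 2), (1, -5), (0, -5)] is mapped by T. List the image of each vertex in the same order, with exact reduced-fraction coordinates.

image vertices: (-4, -2), (-11/5, -19/10), (-17/10, -9/10)

T1 translate by (3, -2): (-1, 2) → (2, 0); (1, -5) → (4, -7); (0, -5) → (3, -7)
T2 shear: y ← y + 2·x: (2, 0) → (2, 4); (4, -7) → (4, 1); (3, -7) → (3, -1)
T3 scale by (1/2, 1/2): (2, 4) → (1, 2); (4, 1) → (2, 1/2); (3, -1) → (3/2, -1/2)
T4 reflect across y = 0: (1, 2) → (1, -2); (2, 1/2) → (2, -1/2); (3/2, -1/2) → (3/2, 1/2)
T5 rotate counter-clockwise with cos θ = 3/5, sin θ = -4/5: (1, -2) → (-1, -2); (2, -1/2) → (4/5, -19/10); (3/2, 1/2) → (13/10, -9/10)
T6 translate by (-3, 0): (-1, -2) → (-4, -2); (4/5, -19/10) → (-11/5, -19/10); (13/10, -9/10) → (-17/10, -9/10)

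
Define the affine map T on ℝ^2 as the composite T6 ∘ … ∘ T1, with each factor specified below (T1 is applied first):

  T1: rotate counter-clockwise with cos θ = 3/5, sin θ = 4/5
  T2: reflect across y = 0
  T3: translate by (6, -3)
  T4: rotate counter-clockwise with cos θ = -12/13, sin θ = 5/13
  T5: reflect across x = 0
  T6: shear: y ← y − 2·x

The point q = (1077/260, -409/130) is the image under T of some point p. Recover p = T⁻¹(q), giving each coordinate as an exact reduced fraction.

T1 = [3/5 -4/5 0; 4/5 3/5 0; 0 0 1]
T2·T1 = [3/5 -4/5 0; -4/5 -3/5 0; 0 0 1]
T3·…·T1 = [3/5 -4/5 6; -4/5 -3/5 -3; 0 0 1]
T4·…·T1 = [-16/65 63/65 -57/13; 63/65 16/65 66/13; 0 0 1]
T5·…·T1 = [16/65 -63/65 57/13; 63/65 16/65 66/13; 0 0 1]
T6·…·T1 = [16/65 -63/65 57/13; 31/65 142/65 -48/13; 0 0 1]
det M = 1; M⁻¹ = [142/65 63/65 -6; -31/65 16/65 3; 0 0 1]
M⁻¹ · (1077/260, -409/130)ᵀ = (0, 1/4)ᵀ

p = (0, 1/4)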